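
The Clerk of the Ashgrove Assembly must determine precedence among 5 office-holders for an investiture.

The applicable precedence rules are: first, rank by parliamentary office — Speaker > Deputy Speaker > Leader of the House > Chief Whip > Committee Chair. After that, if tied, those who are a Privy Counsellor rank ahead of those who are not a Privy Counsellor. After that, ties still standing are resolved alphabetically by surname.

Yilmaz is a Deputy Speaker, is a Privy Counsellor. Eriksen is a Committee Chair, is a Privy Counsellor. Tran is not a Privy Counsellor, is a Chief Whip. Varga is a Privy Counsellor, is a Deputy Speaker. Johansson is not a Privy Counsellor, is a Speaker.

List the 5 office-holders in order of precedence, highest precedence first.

Johansson, Varga, Yilmaz, Tran, Eriksen

By parliamentary office: Johansson (Speaker); then Varga and Yilmaz (Deputy Speaker); then Tran (Chief Whip); then Eriksen (Committee Chair).
Varga and Yilmaz are each a Privy Counsellor, so the next rule applies.
Among Varga and Yilmaz, alphabetically by surname: Varga before Yilmaz.
Full order: Johansson, Varga, Yilmaz, Tran, Eriksen.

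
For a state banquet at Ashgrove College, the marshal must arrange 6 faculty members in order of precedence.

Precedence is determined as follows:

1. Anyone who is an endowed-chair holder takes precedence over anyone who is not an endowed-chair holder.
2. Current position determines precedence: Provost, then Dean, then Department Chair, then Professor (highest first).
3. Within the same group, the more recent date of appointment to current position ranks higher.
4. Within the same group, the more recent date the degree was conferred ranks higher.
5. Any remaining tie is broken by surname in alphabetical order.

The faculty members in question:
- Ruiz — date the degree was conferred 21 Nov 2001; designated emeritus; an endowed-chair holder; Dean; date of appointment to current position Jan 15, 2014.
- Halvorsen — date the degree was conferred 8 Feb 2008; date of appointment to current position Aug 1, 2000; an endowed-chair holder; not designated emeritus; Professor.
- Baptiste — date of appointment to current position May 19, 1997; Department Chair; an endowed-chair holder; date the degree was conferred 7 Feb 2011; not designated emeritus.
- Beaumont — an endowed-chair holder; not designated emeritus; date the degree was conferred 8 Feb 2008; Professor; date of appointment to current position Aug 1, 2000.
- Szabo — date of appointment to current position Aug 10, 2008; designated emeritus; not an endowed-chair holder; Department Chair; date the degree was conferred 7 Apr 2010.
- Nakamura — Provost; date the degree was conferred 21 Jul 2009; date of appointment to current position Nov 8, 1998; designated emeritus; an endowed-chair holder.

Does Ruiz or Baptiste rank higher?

By the first rule: Nakamura, Ruiz, Baptiste, Beaumont and Halvorsen (each an endowed-chair holder); then Szabo (not an endowed-chair holder).
Among Nakamura, Ruiz, Baptiste, Beaumont and Halvorsen, by current position: Nakamura (Provost) before Ruiz (Dean) before Baptiste (Department Chair) before Beaumont and Halvorsen (Professor).
Beaumont and Halvorsen both have date of appointment to current position Aug 1, 2000, so the next rule applies.
Beaumont and Halvorsen both have date the degree was conferred 8 Feb 2008, so the next rule applies.
Among Beaumont and Halvorsen, alphabetically by surname: Beaumont before Halvorsen.
So Ruiz takes precedence.

Ruiz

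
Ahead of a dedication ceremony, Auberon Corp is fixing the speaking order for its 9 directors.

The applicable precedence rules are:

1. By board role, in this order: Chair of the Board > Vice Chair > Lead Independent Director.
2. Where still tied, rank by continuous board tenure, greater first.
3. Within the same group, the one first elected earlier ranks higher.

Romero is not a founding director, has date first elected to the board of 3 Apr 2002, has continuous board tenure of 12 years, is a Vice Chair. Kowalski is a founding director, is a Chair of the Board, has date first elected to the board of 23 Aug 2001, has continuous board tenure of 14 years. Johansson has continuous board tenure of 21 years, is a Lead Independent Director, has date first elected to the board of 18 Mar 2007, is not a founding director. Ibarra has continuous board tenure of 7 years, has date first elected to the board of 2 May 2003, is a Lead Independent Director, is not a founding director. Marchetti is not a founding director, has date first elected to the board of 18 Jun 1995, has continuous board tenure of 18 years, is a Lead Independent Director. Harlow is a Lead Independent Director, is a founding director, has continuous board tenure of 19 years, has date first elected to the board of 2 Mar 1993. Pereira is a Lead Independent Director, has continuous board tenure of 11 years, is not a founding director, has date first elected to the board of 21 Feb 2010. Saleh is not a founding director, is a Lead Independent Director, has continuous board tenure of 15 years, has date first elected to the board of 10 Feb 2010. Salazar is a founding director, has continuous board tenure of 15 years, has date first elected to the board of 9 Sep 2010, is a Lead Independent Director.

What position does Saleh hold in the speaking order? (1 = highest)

By board role: Kowalski (Chair of the Board); then Romero (Vice Chair); then Johansson, Harlow, Marchetti, Saleh, Salazar, Pereira and Ibarra (Lead Independent Director).
Among Johansson, Harlow, Marchetti, Saleh, Salazar, Pereira and Ibarra, by continuous board tenure (higher first): Johansson (21 years) before Harlow (19 years) before Marchetti (18 years) before Saleh and Salazar (15 years) before Pereira (11 years) before Ibarra (7 years).
Among Saleh and Salazar, by date first elected to the board (earlier first): Saleh (10 Feb 2010) before Salazar (9 Sep 2010).
Order: Kowalski, Romero, Johansson, Harlow, Marchetti, Saleh, Salazar, Pereira, Ibarra. So position 6.

6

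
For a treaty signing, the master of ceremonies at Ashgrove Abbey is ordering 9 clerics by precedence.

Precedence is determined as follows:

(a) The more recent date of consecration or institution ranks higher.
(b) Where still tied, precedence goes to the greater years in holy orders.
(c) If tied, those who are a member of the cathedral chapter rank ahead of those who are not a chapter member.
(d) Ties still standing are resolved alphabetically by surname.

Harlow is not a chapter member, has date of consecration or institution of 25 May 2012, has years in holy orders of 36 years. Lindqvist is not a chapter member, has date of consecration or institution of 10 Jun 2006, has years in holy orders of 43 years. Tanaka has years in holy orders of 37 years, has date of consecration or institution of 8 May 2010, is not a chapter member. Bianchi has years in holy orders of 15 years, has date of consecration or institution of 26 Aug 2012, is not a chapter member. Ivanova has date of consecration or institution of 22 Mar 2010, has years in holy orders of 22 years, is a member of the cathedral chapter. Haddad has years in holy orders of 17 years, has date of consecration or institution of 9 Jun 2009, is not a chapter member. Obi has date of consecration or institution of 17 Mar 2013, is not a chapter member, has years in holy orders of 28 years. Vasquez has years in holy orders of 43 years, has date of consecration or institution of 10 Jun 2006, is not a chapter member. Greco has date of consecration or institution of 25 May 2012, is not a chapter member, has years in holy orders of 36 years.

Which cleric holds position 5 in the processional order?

By date of consecration or institution (later first): Obi (17 Mar 2013); then Bianchi (26 Aug 2012); then Greco and Harlow (both 25 May 2012); then Tanaka (8 May 2010); then Ivanova (22 Mar 2010); then Haddad (9 Jun 2009); then Lindqvist and Vasquez (both 10 Jun 2006).
Greco and Harlow both have years in holy orders 36 years, so the next rule applies.
Greco and Harlow are each not a chapter member, so the next rule applies.
Among Greco and Harlow, alphabetically by surname: Greco before Harlow.
Lindqvist and Vasquez both have years in holy orders 43 years, so the next rule applies.
Lindqvist and Vasquez are each not a chapter member, so the next rule applies.
Among Lindqvist and Vasquez, alphabetically by surname: Lindqvist before Vasquez.
Order: Obi, Bianchi, Greco, Harlow, Tanaka, Ivanova, Haddad, Lindqvist, Vasquez.

Tanaka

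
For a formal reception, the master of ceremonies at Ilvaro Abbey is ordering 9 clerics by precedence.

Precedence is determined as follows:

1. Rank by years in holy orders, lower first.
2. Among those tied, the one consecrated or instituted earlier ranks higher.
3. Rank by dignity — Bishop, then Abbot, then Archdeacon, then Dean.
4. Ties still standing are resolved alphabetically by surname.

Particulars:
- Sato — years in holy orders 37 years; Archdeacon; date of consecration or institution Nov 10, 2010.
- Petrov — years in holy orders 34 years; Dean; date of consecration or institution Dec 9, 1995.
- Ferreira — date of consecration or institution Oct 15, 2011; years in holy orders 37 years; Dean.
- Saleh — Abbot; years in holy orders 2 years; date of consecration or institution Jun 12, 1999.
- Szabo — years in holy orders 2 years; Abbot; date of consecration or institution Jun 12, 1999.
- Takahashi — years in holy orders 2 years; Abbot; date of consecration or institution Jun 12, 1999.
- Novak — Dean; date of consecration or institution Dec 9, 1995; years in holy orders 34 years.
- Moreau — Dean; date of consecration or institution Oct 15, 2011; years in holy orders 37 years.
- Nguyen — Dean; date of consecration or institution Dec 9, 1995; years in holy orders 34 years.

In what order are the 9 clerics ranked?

Saleh, Szabo, Takahashi, Nguyen, Novak, Petrov, Sato, Ferreira, Moreau

By years in holy orders (lower first): Saleh, Szabo and Takahashi (each 2 years); then Nguyen, Novak and Petrov (each 34 years); then Sato, Ferreira and Moreau (each 37 years).
Saleh, Szabo and Takahashi all have date of consecration or institution Jun 12, 1999, so the next rule applies.
Saleh, Szabo and Takahashi are each Abbot, so the next rule applies.
Among Saleh, Szabo and Takahashi, alphabetically by surname: Saleh before Szabo before Takahashi.
Nguyen, Novak and Petrov all have date of consecration or institution Dec 9, 1995, so the next rule applies.
Nguyen, Novak and Petrov are each Dean, so the next rule applies.
Among Nguyen, Novak and Petrov, alphabetically by surname: Nguyen before Novak before Petrov.
Among Sato, Ferreira and Moreau, by date of consecration or institution (earlier first): Sato (Nov 10, 2010) before Ferreira and Moreau (Oct 15, 2011).
Ferreira and Moreau are each Dean, so the next rule applies.
Among Ferreira and Moreau, alphabetically by surname: Ferreira before Moreau.
Full order: Saleh, Szabo, Takahashi, Nguyen, Novak, Petrov, Sato, Ferreira, Moreau.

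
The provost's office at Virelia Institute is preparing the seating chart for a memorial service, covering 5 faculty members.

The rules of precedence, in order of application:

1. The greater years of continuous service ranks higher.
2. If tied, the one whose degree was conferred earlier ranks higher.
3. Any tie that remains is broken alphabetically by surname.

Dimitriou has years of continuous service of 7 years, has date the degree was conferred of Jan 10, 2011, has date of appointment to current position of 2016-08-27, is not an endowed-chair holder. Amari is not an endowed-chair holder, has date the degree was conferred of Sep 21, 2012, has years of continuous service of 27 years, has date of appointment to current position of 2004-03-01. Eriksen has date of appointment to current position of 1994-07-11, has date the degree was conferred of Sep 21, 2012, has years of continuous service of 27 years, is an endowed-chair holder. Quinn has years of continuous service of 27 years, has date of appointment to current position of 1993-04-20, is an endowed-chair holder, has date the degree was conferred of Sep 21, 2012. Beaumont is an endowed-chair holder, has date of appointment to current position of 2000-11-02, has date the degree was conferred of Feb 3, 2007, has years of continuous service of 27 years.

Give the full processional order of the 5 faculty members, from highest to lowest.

By years of continuous service (higher first): Beaumont, Amari, Eriksen and Quinn (each 27 years); then Dimitriou (7 years).
Among Beaumont, Amari, Eriksen and Quinn, by date the degree was conferred (earlier first): Beaumont (Feb 3, 2007) before Amari, Eriksen and Quinn (Sep 21, 2012).
Among Amari, Eriksen and Quinn, alphabetically by surname: Amari before Eriksen before Quinn.
Full order: Beaumont, Amari, Eriksen, Quinn, Dimitriou.

Beaumont, Amari, Eriksen, Quinn, Dimitriou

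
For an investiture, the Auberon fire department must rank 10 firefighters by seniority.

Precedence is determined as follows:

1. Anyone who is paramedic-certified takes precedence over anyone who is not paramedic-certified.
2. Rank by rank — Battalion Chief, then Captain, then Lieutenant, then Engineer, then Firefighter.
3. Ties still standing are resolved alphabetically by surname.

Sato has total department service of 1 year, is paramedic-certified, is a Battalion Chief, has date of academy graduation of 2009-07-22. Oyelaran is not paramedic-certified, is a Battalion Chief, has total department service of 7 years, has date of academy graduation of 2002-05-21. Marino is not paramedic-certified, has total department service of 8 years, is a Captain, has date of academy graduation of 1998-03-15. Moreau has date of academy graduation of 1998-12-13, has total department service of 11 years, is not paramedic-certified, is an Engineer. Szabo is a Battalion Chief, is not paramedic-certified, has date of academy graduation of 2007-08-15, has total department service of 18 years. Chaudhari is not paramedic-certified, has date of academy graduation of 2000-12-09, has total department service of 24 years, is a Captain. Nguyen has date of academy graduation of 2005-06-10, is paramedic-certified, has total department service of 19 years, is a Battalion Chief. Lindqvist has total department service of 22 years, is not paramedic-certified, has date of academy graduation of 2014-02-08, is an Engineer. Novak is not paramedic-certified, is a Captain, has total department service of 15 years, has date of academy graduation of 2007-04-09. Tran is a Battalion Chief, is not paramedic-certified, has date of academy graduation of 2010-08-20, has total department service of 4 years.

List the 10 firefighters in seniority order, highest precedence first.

By the first rule: Nguyen and Sato (both paramedic-certified); then Oyelaran, Szabo, Tran, Chaudhari, Marino, Novak, Lindqvist and Moreau (each not paramedic-certified).
Nguyen and Sato are each Battalion Chief, so the next rule applies.
Among Nguyen and Sato, alphabetically by surname: Nguyen before Sato.
Among Oyelaran, Szabo, Tran, Chaudhari, Marino, Novak, Lindqvist and Moreau, by rank: Oyelaran, Szabo and Tran (Battalion Chief) before Chaudhari, Marino and Novak (Captain) before Lindqvist and Moreau (Engineer).
Among Oyelaran, Szabo and Tran, alphabetically by surname: Oyelaran before Szabo before Tran.
Among Chaudhari, Marino and Novak, alphabetically by surname: Chaudhari before Marino before Novak.
Among Lindqvist and Moreau, alphabetically by surname: Lindqvist before Moreau.
Full order: Nguyen, Sato, Oyelaran, Szabo, Tran, Chaudhari, Marino, Novak, Lindqvist, Moreau.

Nguyen, Sato, Oyelaran, Szabo, Tran, Chaudhari, Marino, Novak, Lindqvist, Moreau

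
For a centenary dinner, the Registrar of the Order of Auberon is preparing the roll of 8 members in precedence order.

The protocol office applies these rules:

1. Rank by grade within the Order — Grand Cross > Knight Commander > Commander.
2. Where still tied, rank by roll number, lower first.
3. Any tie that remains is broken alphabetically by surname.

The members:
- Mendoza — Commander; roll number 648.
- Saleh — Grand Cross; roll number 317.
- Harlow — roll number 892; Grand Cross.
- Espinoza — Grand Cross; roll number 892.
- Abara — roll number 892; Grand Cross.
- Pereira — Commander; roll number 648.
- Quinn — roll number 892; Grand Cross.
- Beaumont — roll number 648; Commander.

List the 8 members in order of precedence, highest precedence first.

Saleh, Abara, Espinoza, Harlow, Quinn, Beaumont, Mendoza, Pereira

By grade within the Order: Saleh, Abara, Espinoza, Harlow and Quinn (Grand Cross); then Beaumont, Mendoza and Pereira (Commander).
Among Saleh, Abara, Espinoza, Harlow and Quinn, by roll number (lower first): Saleh (317) before Abara, Espinoza, Harlow and Quinn (892).
Among Abara, Espinoza, Harlow and Quinn, alphabetically by surname: Abara before Espinoza before Harlow before Quinn.
Beaumont, Mendoza and Pereira all have roll number 648, so the next rule applies.
Among Beaumont, Mendoza and Pereira, alphabetically by surname: Beaumont before Mendoza before Pereira.
Full order: Saleh, Abara, Espinoza, Harlow, Quinn, Beaumont, Mendoza, Pereira.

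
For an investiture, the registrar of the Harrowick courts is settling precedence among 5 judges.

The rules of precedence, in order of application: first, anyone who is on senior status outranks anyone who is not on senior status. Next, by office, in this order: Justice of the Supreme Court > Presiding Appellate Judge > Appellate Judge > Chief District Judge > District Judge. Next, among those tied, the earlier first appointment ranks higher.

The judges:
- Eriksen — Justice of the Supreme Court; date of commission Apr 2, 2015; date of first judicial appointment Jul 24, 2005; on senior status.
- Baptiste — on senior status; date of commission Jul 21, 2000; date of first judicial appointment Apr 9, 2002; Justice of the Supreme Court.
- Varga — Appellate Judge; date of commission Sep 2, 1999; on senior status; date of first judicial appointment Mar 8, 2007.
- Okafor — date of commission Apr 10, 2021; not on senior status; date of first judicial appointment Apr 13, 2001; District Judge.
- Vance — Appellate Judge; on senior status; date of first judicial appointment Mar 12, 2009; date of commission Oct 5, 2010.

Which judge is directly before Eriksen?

By the first rule: Baptiste, Eriksen, Varga and Vance (each on senior status); then Okafor (not on senior status).
Among Baptiste, Eriksen, Varga and Vance, by office: Baptiste and Eriksen (Justice of the Supreme Court) before Varga and Vance (Appellate Judge).
Among Baptiste and Eriksen, by date of first judicial appointment (earlier first): Baptiste (Apr 9, 2002) before Eriksen (Jul 24, 2005).
Among Varga and Vance, by date of first judicial appointment (earlier first): Varga (Mar 8, 2007) before Vance (Mar 12, 2009).
Order: Baptiste, Eriksen, Varga, Vance, Okafor.

Baptiste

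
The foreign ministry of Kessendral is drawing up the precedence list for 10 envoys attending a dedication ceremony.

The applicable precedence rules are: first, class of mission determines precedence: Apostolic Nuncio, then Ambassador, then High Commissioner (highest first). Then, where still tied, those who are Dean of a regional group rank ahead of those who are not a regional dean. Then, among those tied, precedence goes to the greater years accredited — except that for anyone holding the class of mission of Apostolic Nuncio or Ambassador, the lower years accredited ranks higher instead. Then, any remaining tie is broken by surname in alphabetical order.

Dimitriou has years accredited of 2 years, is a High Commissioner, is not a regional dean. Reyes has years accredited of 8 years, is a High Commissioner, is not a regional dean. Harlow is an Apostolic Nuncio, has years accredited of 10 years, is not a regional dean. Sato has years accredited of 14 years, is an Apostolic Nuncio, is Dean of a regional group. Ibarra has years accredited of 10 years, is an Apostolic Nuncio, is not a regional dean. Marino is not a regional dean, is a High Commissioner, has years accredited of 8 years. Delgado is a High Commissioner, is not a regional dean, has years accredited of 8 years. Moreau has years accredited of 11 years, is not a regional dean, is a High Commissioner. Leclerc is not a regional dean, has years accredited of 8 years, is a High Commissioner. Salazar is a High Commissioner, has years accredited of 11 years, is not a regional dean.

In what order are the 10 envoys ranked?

Sato, Harlow, Ibarra, Moreau, Salazar, Delgado, Leclerc, Marino, Reyes, Dimitriou

By class of mission: Sato, Harlow and Ibarra (Apostolic Nuncio); then Moreau, Salazar, Delgado, Leclerc, Marino, Reyes and Dimitriou (High Commissioner).
Among Sato, Harlow and Ibarra, Dean of a regional group before not a regional dean: Sato (Dean of a regional group) before Harlow and Ibarra (not a regional dean).
Harlow and Ibarra both have years accredited 10 years, so the next rule applies.
Among Harlow and Ibarra, alphabetically by surname: Harlow before Ibarra.
Moreau, Salazar, Delgado, Leclerc, Marino, Reyes and Dimitriou are each not a regional dean, so the next rule applies.
Among Moreau, Salazar, Delgado, Leclerc, Marino, Reyes and Dimitriou, by years accredited (higher first): Moreau and Salazar (11 years) before Delgado, Leclerc, Marino and Reyes (8 years) before Dimitriou (2 years).
Among Moreau and Salazar, alphabetically by surname: Moreau before Salazar.
Among Delgado, Leclerc, Marino and Reyes, alphabetically by surname: Delgado before Leclerc before Marino before Reyes.
Full order: Sato, Harlow, Ibarra, Moreau, Salazar, Delgado, Leclerc, Marino, Reyes, Dimitriou.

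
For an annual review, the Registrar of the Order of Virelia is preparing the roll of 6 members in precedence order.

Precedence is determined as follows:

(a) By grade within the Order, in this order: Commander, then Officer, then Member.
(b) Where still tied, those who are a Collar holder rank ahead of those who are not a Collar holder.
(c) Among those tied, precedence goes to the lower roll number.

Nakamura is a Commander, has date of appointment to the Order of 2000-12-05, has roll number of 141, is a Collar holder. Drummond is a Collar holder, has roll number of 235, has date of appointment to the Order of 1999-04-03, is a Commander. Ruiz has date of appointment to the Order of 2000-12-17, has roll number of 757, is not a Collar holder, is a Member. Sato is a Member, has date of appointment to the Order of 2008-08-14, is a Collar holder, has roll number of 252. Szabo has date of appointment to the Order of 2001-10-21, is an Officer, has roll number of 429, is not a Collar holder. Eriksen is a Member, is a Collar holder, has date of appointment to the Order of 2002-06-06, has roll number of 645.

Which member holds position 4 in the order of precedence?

By grade within the Order: Nakamura and Drummond (Commander); then Szabo (Officer); then Sato, Eriksen and Ruiz (Member).
Nakamura and Drummond are each a Collar holder, so the next rule applies.
Among Nakamura and Drummond, by roll number (lower first): Nakamura (141) before Drummond (235).
Among Sato, Eriksen and Ruiz, a Collar holder before not a Collar holder: Sato and Eriksen (a Collar holder) before Ruiz (not a Collar holder).
Among Sato and Eriksen, by roll number (lower first): Sato (252) before Eriksen (645).
Order: Nakamura, Drummond, Szabo, Sato, Eriksen, Ruiz.

Sato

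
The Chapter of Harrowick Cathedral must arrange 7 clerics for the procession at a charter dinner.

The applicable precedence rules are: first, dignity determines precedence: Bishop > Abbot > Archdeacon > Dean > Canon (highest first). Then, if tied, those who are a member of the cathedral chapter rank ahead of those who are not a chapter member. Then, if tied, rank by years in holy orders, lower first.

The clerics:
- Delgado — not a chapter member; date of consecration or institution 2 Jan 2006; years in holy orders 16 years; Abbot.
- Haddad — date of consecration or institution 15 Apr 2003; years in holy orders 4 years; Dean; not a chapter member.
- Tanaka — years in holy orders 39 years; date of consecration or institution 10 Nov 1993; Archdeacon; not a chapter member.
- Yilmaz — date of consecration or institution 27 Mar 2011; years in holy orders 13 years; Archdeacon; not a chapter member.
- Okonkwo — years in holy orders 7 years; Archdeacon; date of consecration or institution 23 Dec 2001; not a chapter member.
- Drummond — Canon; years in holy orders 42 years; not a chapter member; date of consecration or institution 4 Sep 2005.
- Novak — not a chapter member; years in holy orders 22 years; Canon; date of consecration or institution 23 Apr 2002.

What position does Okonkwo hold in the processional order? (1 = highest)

By dignity: Delgado (Abbot); then Okonkwo, Yilmaz and Tanaka (Archdeacon); then Haddad (Dean); then Novak and Drummond (Canon).
Okonkwo, Yilmaz and Tanaka are each not a chapter member, so the next rule applies.
Among Okonkwo, Yilmaz and Tanaka, by years in holy orders (lower first): Okonkwo (7 years) before Yilmaz (13 years) before Tanaka (39 years).
Novak and Drummond are each not a chapter member, so the next rule applies.
Among Novak and Drummond, by years in holy orders (lower first): Novak (22 years) before Drummond (42 years).
Order: Delgado, Okonkwo, Yilmaz, Tanaka, Haddad, Novak, Drummond. So position 2.

2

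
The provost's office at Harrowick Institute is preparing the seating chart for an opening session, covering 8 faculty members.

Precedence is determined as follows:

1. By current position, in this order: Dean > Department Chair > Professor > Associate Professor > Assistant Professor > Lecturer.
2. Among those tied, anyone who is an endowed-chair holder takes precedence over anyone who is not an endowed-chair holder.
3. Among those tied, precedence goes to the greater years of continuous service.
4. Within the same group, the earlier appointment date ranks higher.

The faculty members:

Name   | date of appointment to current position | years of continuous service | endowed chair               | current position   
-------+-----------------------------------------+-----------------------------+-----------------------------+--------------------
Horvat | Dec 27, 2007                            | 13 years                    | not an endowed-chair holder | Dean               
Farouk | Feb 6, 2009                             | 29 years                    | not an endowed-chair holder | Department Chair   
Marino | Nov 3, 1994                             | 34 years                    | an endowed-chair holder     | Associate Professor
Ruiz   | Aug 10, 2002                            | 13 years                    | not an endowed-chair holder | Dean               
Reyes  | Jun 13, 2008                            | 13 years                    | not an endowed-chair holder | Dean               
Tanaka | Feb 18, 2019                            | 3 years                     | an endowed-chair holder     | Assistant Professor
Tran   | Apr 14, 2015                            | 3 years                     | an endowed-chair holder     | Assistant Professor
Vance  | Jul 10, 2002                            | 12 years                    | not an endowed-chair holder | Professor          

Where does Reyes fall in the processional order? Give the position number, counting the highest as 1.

By current position: Ruiz, Horvat and Reyes (Dean); then Farouk (Department Chair); then Vance (Professor); then Marino (Associate Professor); then Tran and Tanaka (Assistant Professor).
Ruiz, Horvat and Reyes are each not an endowed-chair holder, so the next rule applies.
Ruiz, Horvat and Reyes all have years of continuous service 13 years, so the next rule applies.
Among Ruiz, Horvat and Reyes, by date of appointment to current position (earlier first): Ruiz (Aug 10, 2002) before Horvat (Dec 27, 2007) before Reyes (Jun 13, 2008).
Tran and Tanaka are each an endowed-chair holder, so the next rule applies.
Tran and Tanaka both have years of continuous service 3 years, so the next rule applies.
Among Tran and Tanaka, by date of appointment to current position (earlier first): Tran (Apr 14, 2015) before Tanaka (Feb 18, 2019).
Order: Ruiz, Horvat, Reyes, Farouk, Vance, Marino, Tran, Tanaka. So position 3.

3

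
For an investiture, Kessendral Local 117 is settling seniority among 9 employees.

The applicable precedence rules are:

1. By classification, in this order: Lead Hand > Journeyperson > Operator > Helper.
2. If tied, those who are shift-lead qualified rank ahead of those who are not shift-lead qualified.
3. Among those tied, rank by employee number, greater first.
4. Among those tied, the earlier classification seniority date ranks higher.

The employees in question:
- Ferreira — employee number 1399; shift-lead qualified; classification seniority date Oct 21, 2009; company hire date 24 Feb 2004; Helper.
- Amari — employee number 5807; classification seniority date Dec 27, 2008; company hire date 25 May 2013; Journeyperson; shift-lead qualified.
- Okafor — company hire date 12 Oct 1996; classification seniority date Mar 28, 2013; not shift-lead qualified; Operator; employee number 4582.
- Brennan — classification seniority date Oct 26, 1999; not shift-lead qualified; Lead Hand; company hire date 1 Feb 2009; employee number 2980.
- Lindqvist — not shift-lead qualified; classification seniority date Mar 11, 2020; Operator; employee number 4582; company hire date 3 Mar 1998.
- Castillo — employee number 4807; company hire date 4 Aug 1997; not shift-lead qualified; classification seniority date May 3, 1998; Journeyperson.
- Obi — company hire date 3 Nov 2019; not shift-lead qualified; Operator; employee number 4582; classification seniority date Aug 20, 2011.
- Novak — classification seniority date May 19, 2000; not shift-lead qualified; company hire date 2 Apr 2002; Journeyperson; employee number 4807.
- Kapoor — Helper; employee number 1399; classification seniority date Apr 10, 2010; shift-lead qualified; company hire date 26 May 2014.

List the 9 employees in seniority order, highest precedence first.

Brennan, Amari, Castillo, Novak, Obi, Okafor, Lindqvist, Ferreira, Kapoor

By classification: Brennan (Lead Hand); then Amari, Castillo and Novak (Journeyperson); then Obi, Okafor and Lindqvist (Operator); then Ferreira and Kapoor (Helper).
Among Amari, Castillo and Novak, shift-lead qualified before not shift-lead qualified: Amari (shift-lead qualified) before Castillo and Novak (not shift-lead qualified).
Castillo and Novak both have employee number 4807, so the next rule applies.
Among Castillo and Novak, by classification seniority date (earlier first): Castillo (May 3, 1998) before Novak (May 19, 2000).
Obi, Okafor and Lindqvist are each not shift-lead qualified, so the next rule applies.
Obi, Okafor and Lindqvist all have employee number 4582, so the next rule applies.
Among Obi, Okafor and Lindqvist, by classification seniority date (earlier first): Obi (Aug 20, 2011) before Okafor (Mar 28, 2013) before Lindqvist (Mar 11, 2020).
Ferreira and Kapoor are each shift-lead qualified, so the next rule applies.
Ferreira and Kapoor both have employee number 1399, so the next rule applies.
Among Ferreira and Kapoor, by classification seniority date (earlier first): Ferreira (Oct 21, 2009) before Kapoor (Apr 10, 2010).
Full order: Brennan, Amari, Castillo, Novak, Obi, Okafor, Lindqvist, Ferreira, Kapoor.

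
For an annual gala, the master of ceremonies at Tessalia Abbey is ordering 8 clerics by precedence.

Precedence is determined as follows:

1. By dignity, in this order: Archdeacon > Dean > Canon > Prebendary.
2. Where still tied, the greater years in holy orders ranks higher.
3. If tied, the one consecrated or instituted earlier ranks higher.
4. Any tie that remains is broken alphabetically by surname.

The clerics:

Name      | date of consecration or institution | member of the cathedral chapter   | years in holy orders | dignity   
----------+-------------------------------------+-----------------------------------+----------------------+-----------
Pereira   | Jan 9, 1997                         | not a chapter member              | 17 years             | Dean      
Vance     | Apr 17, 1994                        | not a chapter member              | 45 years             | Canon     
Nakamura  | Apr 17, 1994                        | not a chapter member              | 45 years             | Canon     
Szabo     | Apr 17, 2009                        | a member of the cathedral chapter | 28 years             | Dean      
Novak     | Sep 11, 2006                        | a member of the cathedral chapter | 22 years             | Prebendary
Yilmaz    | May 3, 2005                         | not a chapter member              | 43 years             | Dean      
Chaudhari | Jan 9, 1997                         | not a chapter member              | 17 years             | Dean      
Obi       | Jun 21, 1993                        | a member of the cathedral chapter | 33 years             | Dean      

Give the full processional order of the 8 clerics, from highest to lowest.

By dignity: Yilmaz, Obi, Szabo, Chaudhari and Pereira (Dean); then Nakamura and Vance (Canon); then Novak (Prebendary).
Among Yilmaz, Obi, Szabo, Chaudhari and Pereira, by years in holy orders (higher first): Yilmaz (43 years) before Obi (33 years) before Szabo (28 years) before Chaudhari and Pereira (17 years).
Chaudhari and Pereira both have date of consecration or institution Jan 9, 1997, so the next rule applies.
Among Chaudhari and Pereira, alphabetically by surname: Chaudhari before Pereira.
Nakamura and Vance both have years in holy orders 45 years, so the next rule applies.
Nakamura and Vance both have date of consecration or institution Apr 17, 1994, so the next rule applies.
Among Nakamura and Vance, alphabetically by surname: Nakamura before Vance.
Full order: Yilmaz, Obi, Szabo, Chaudhari, Pereira, Nakamura, Vance, Novak.

Yilmaz, Obi, Szabo, Chaudhari, Pereira, Nakamura, Vance, Novak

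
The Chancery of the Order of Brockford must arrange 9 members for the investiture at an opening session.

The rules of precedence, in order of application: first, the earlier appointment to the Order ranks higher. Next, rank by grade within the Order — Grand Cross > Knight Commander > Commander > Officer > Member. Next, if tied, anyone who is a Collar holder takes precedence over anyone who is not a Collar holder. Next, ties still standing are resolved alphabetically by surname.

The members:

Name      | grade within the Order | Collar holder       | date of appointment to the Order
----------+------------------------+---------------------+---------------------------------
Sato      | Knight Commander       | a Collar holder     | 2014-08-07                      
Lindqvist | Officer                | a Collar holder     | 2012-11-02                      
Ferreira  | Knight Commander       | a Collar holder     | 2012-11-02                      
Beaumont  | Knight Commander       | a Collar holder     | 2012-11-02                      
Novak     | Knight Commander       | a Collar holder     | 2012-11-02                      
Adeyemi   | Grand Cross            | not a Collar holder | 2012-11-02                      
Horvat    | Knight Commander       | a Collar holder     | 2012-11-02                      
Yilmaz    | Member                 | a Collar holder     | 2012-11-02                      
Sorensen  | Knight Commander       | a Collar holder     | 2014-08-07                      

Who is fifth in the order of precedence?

Novak

By date of appointment to the Order (earlier first): Adeyemi, Beaumont, Ferreira, Horvat, Novak, Lindqvist and Yilmaz (each 2012-11-02); then Sato and Sorensen (both 2014-08-07).
Among Adeyemi, Beaumont, Ferreira, Horvat, Novak, Lindqvist and Yilmaz, by grade within the Order: Adeyemi (Grand Cross) before Beaumont, Ferreira, Horvat and Novak (Knight Commander) before Lindqvist (Officer) before Yilmaz (Member).
Beaumont, Ferreira, Horvat and Novak are each a Collar holder, so the next rule applies.
Among Beaumont, Ferreira, Horvat and Novak, alphabetically by surname: Beaumont before Ferreira before Horvat before Novak.
Sato and Sorensen are each Knight Commander, so the next rule applies.
Sato and Sorensen are each a Collar holder, so the next rule applies.
Among Sato and Sorensen, alphabetically by surname: Sato before Sorensen.
Order: Adeyemi, Beaumont, Ferreira, Horvat, Novak, Lindqvist, Yilmaz, Sato, Sorensen.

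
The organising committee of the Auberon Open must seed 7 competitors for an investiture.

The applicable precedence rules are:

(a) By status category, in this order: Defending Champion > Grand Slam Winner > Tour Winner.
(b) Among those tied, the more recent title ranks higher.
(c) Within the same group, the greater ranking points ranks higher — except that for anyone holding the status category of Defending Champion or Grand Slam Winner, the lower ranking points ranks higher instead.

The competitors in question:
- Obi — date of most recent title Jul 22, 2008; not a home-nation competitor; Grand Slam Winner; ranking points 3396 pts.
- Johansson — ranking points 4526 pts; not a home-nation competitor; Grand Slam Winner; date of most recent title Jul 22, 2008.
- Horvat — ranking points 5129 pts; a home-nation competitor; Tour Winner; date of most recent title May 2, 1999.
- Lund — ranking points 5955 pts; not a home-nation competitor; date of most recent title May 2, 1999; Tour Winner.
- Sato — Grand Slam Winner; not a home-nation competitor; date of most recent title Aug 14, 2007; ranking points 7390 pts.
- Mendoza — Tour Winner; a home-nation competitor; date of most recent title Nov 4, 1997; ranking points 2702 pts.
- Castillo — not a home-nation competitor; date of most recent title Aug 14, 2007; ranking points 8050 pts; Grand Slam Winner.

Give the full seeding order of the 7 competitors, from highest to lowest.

Obi, Johansson, Sato, Castillo, Lund, Horvat, Mendoza

By status category: Obi, Johansson, Sato and Castillo (Grand Slam Winner); then Lund, Horvat and Mendoza (Tour Winner).
Among Obi, Johansson, Sato and Castillo, by date of most recent title (later first): Obi and Johansson (Jul 22, 2008) before Sato and Castillo (Aug 14, 2007).
Among Obi and Johansson, by ranking points (lower first) (reversed rule for this group): Obi (3396 pts) before Johansson (4526 pts).
Among Sato and Castillo, by ranking points (lower first) (reversed rule for this group): Sato (7390 pts) before Castillo (8050 pts).
Among Lund, Horvat and Mendoza, by date of most recent title (later first): Lund and Horvat (May 2, 1999) before Mendoza (Nov 4, 1997).
Among Lund and Horvat, by ranking points (higher first): Lund (5955 pts) before Horvat (5129 pts).
Full order: Obi, Johansson, Sato, Castillo, Lund, Horvat, Mendoza.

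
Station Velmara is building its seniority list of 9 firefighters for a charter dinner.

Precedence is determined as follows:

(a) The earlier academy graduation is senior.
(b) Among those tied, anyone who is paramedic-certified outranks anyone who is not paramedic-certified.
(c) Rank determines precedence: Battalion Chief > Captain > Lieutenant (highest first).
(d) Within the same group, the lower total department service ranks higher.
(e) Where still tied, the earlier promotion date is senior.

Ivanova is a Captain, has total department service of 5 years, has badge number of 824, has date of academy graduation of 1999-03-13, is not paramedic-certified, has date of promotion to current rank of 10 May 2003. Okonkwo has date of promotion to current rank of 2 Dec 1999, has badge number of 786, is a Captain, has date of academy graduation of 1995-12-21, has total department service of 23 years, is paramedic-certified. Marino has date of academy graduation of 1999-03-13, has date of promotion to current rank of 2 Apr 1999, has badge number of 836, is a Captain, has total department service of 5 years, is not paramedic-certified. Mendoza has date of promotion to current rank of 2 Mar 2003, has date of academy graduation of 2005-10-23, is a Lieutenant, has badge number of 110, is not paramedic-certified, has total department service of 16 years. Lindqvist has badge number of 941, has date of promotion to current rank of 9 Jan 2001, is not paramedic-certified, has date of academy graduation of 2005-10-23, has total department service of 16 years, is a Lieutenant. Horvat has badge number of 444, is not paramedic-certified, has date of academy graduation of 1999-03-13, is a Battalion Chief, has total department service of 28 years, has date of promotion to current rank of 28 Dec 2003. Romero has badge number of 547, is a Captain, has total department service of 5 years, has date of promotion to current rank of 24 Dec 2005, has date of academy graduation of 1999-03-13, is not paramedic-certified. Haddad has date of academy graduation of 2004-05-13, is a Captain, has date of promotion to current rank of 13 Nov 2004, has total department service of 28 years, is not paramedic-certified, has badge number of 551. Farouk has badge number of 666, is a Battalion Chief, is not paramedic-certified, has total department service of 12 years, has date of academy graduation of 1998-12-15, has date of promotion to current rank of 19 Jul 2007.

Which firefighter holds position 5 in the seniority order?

By date of academy graduation (earlier first): Okonkwo (1995-12-21); then Farouk (1998-12-15); then Horvat, Marino, Ivanova and Romero (each 1999-03-13); then Haddad (2004-05-13); then Lindqvist and Mendoza (both 2005-10-23).
Horvat, Marino, Ivanova and Romero are each not paramedic-certified, so the next rule applies.
Among Horvat, Marino, Ivanova and Romero, by rank: Horvat (Battalion Chief) before Marino, Ivanova and Romero (Captain).
Marino, Ivanova and Romero all have total department service 5 years, so the next rule applies.
Among Marino, Ivanova and Romero, by date of promotion to current rank (earlier first): Marino (2 Apr 1999) before Ivanova (10 May 2003) before Romero (24 Dec 2005).
Lindqvist and Mendoza are each not paramedic-certified, so the next rule applies.
Lindqvist and Mendoza are each Lieutenant, so the next rule applies.
Lindqvist and Mendoza both have total department service 16 years, so the next rule applies.
Among Lindqvist and Mendoza, by date of promotion to current rank (earlier first): Lindqvist (9 Jan 2001) before Mendoza (2 Mar 2003).
Order: Okonkwo, Farouk, Horvat, Marino, Ivanova, Romero, Haddad, Lindqvist, Mendoza.

Ivanova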